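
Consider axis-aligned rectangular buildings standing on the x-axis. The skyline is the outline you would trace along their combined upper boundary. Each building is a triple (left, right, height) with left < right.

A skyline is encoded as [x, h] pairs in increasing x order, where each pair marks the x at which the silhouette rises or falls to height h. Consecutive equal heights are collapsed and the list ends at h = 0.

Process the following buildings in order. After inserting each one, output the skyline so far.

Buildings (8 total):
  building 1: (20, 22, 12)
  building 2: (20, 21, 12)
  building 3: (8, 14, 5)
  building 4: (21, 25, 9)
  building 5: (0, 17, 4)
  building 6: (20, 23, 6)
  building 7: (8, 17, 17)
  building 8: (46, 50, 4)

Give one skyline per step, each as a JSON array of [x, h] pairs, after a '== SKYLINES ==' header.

== SKYLINES ==
[[20,12],[22,0]]
[[20,12],[22,0]]
[[8,5],[14,0],[20,12],[22,0]]
[[8,5],[14,0],[20,12],[22,9],[25,0]]
[[0,4],[8,5],[14,4],[17,0],[20,12],[22,9],[25,0]]
[[0,4],[8,5],[14,4],[17,0],[20,12],[22,9],[25,0]]
[[0,4],[8,17],[17,0],[20,12],[22,9],[25,0]]
[[0,4],[8,17],[17,0],[20,12],[22,9],[25,0],[46,4],[50,0]]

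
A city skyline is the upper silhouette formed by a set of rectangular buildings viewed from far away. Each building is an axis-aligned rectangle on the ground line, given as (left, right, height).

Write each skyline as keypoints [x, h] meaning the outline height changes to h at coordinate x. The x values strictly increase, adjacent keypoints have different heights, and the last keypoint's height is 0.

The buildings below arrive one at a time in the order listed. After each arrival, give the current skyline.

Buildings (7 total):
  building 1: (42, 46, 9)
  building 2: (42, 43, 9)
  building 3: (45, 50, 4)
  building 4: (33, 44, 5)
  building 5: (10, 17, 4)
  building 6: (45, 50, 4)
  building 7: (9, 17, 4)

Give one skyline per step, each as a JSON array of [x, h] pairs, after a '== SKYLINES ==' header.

== SKYLINES ==
[[42,9],[46,0]]
[[42,9],[46,0]]
[[42,9],[46,4],[50,0]]
[[33,5],[42,9],[46,4],[50,0]]
[[10,4],[17,0],[33,5],[42,9],[46,4],[50,0]]
[[10,4],[17,0],[33,5],[42,9],[46,4],[50,0]]
[[9,4],[17,0],[33,5],[42,9],[46,4],[50,0]]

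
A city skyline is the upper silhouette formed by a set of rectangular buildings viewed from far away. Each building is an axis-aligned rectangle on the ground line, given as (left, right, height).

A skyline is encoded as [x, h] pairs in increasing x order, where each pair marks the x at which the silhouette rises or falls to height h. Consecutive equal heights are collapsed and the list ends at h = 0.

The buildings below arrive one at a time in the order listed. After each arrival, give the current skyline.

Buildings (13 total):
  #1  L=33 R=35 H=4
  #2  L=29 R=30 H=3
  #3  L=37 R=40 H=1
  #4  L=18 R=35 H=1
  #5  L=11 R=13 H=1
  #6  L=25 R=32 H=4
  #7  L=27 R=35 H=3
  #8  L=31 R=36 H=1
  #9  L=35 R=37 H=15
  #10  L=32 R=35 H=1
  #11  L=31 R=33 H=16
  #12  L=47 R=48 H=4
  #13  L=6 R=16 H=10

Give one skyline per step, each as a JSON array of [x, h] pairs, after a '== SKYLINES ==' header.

== SKYLINES ==
[[33,4],[35,0]]
[[29,3],[30,0],[33,4],[35,0]]
[[29,3],[30,0],[33,4],[35,0],[37,1],[40,0]]
[[18,1],[29,3],[30,1],[33,4],[35,0],[37,1],[40,0]]
[[11,1],[13,0],[18,1],[29,3],[30,1],[33,4],[35,0],[37,1],[40,0]]
[[11,1],[13,0],[18,1],[25,4],[32,1],[33,4],[35,0],[37,1],[40,0]]
[[11,1],[13,0],[18,1],[25,4],[32,3],[33,4],[35,0],[37,1],[40,0]]
[[11,1],[13,0],[18,1],[25,4],[32,3],[33,4],[35,1],[36,0],[37,1],[40,0]]
[[11,1],[13,0],[18,1],[25,4],[32,3],[33,4],[35,15],[37,1],[40,0]]
[[11,1],[13,0],[18,1],[25,4],[32,3],[33,4],[35,15],[37,1],[40,0]]
[[11,1],[13,0],[18,1],[25,4],[31,16],[33,4],[35,15],[37,1],[40,0]]
[[11,1],[13,0],[18,1],[25,4],[31,16],[33,4],[35,15],[37,1],[40,0],[47,4],[48,0]]
[[6,10],[16,0],[18,1],[25,4],[31,16],[33,4],[35,15],[37,1],[40,0],[47,4],[48,0]]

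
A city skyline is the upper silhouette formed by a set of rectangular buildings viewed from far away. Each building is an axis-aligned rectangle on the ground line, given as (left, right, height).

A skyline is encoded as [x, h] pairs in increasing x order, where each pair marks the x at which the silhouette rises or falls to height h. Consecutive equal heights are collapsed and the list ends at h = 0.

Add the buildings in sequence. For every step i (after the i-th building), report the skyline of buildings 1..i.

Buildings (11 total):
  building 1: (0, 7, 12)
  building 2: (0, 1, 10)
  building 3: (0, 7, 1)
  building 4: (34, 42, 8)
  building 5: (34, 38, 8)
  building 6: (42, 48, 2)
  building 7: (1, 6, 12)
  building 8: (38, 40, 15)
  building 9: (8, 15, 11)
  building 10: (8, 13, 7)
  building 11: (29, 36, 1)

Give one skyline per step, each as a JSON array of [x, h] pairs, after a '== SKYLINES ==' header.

== SKYLINES ==
[[0,12],[7,0]]
[[0,12],[7,0]]
[[0,12],[7,0]]
[[0,12],[7,0],[34,8],[42,0]]
[[0,12],[7,0],[34,8],[42,0]]
[[0,12],[7,0],[34,8],[42,2],[48,0]]
[[0,12],[7,0],[34,8],[42,2],[48,0]]
[[0,12],[7,0],[34,8],[38,15],[40,8],[42,2],[48,0]]
[[0,12],[7,0],[8,11],[15,0],[34,8],[38,15],[40,8],[42,2],[48,0]]
[[0,12],[7,0],[8,11],[15,0],[34,8],[38,15],[40,8],[42,2],[48,0]]
[[0,12],[7,0],[8,11],[15,0],[29,1],[34,8],[38,15],[40,8],[42,2],[48,0]]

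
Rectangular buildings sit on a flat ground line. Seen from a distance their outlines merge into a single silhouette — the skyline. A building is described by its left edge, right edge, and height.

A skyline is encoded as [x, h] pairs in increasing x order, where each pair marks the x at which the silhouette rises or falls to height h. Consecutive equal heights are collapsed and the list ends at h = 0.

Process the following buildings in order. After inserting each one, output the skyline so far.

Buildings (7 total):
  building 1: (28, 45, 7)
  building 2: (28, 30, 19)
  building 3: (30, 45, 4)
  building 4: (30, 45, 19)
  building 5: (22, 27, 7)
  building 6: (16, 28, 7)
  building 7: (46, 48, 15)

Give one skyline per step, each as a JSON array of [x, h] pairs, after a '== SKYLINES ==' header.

== SKYLINES ==
[[28,7],[45,0]]
[[28,19],[30,7],[45,0]]
[[28,19],[30,7],[45,0]]
[[28,19],[45,0]]
[[22,7],[27,0],[28,19],[45,0]]
[[16,7],[28,19],[45,0]]
[[16,7],[28,19],[45,0],[46,15],[48,0]]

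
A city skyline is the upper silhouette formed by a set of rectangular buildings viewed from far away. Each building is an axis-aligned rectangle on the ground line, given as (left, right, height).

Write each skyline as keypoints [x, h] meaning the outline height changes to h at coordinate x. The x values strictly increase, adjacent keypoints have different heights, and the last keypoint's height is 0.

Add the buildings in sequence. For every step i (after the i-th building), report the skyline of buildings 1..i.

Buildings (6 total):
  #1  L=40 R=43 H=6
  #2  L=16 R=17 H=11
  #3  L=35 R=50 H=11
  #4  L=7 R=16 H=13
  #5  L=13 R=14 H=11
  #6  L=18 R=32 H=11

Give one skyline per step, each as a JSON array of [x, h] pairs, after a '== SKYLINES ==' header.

== SKYLINES ==
[[40,6],[43,0]]
[[16,11],[17,0],[40,6],[43,0]]
[[16,11],[17,0],[35,11],[50,0]]
[[7,13],[16,11],[17,0],[35,11],[50,0]]
[[7,13],[16,11],[17,0],[35,11],[50,0]]
[[7,13],[16,11],[17,0],[18,11],[32,0],[35,11],[50,0]]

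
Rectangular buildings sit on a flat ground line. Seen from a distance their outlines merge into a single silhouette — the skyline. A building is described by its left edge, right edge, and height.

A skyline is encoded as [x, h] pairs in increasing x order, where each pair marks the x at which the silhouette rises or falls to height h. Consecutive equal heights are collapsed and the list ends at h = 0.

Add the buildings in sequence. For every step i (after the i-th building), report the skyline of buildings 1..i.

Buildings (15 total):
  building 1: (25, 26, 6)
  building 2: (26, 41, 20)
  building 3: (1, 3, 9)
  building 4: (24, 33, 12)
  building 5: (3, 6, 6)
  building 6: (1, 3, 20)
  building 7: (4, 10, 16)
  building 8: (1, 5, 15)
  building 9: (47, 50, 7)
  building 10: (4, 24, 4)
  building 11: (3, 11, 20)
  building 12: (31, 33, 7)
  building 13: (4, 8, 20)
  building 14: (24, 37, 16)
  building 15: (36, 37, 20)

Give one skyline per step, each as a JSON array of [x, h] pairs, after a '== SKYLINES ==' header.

== SKYLINES ==
[[25,6],[26,0]]
[[25,6],[26,20],[41,0]]
[[1,9],[3,0],[25,6],[26,20],[41,0]]
[[1,9],[3,0],[24,12],[26,20],[41,0]]
[[1,9],[3,6],[6,0],[24,12],[26,20],[41,0]]
[[1,20],[3,6],[6,0],[24,12],[26,20],[41,0]]
[[1,20],[3,6],[4,16],[10,0],[24,12],[26,20],[41,0]]
[[1,20],[3,15],[4,16],[10,0],[24,12],[26,20],[41,0]]
[[1,20],[3,15],[4,16],[10,0],[24,12],[26,20],[41,0],[47,7],[50,0]]
[[1,20],[3,15],[4,16],[10,4],[24,12],[26,20],[41,0],[47,7],[50,0]]
[[1,20],[11,4],[24,12],[26,20],[41,0],[47,7],[50,0]]
[[1,20],[11,4],[24,12],[26,20],[41,0],[47,7],[50,0]]
[[1,20],[11,4],[24,12],[26,20],[41,0],[47,7],[50,0]]
[[1,20],[11,4],[24,16],[26,20],[41,0],[47,7],[50,0]]
[[1,20],[11,4],[24,16],[26,20],[41,0],[47,7],[50,0]]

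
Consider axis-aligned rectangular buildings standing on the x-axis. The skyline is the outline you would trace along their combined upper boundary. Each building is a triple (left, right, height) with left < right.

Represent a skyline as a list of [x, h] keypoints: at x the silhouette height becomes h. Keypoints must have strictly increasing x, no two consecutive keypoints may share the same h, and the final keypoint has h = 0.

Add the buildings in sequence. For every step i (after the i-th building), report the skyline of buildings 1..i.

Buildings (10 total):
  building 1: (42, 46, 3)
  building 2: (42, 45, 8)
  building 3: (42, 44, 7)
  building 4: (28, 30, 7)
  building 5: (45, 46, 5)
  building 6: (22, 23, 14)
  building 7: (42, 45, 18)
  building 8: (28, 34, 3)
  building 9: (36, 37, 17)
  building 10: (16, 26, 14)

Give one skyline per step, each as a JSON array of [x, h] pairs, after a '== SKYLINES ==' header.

== SKYLINES ==
[[42,3],[46,0]]
[[42,8],[45,3],[46,0]]
[[42,8],[45,3],[46,0]]
[[28,7],[30,0],[42,8],[45,3],[46,0]]
[[28,7],[30,0],[42,8],[45,5],[46,0]]
[[22,14],[23,0],[28,7],[30,0],[42,8],[45,5],[46,0]]
[[22,14],[23,0],[28,7],[30,0],[42,18],[45,5],[46,0]]
[[22,14],[23,0],[28,7],[30,3],[34,0],[42,18],[45,5],[46,0]]
[[22,14],[23,0],[28,7],[30,3],[34,0],[36,17],[37,0],[42,18],[45,5],[46,0]]
[[16,14],[26,0],[28,7],[30,3],[34,0],[36,17],[37,0],[42,18],[45,5],[46,0]]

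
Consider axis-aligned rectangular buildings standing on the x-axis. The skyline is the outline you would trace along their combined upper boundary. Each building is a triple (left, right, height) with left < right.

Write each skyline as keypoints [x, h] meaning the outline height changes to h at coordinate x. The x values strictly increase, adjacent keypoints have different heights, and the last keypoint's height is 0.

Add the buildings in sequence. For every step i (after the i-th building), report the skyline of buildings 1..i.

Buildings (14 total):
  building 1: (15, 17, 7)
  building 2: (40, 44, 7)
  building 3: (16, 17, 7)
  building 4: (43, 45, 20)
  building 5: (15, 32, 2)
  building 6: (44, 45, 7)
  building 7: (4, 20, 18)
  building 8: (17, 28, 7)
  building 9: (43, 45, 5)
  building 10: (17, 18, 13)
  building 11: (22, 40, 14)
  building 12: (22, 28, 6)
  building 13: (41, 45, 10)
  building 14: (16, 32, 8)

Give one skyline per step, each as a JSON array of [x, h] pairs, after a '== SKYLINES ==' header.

== SKYLINES ==
[[15,7],[17,0]]
[[15,7],[17,0],[40,7],[44,0]]
[[15,7],[17,0],[40,7],[44,0]]
[[15,7],[17,0],[40,7],[43,20],[45,0]]
[[15,7],[17,2],[32,0],[40,7],[43,20],[45,0]]
[[15,7],[17,2],[32,0],[40,7],[43,20],[45,0]]
[[4,18],[20,2],[32,0],[40,7],[43,20],[45,0]]
[[4,18],[20,7],[28,2],[32,0],[40,7],[43,20],[45,0]]
[[4,18],[20,7],[28,2],[32,0],[40,7],[43,20],[45,0]]
[[4,18],[20,7],[28,2],[32,0],[40,7],[43,20],[45,0]]
[[4,18],[20,7],[22,14],[40,7],[43,20],[45,0]]
[[4,18],[20,7],[22,14],[40,7],[43,20],[45,0]]
[[4,18],[20,7],[22,14],[40,7],[41,10],[43,20],[45,0]]
[[4,18],[20,8],[22,14],[40,7],[41,10],[43,20],[45,0]]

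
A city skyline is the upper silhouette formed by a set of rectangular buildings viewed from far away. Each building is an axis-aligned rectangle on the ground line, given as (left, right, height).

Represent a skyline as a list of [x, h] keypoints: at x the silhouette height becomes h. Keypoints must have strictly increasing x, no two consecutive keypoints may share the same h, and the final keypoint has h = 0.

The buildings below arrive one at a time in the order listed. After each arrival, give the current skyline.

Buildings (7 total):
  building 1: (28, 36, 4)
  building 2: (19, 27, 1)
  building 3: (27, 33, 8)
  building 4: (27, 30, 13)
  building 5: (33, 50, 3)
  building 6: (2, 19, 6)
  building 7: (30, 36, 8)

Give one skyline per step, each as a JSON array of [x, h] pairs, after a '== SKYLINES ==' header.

== SKYLINES ==
[[28,4],[36,0]]
[[19,1],[27,0],[28,4],[36,0]]
[[19,1],[27,8],[33,4],[36,0]]
[[19,1],[27,13],[30,8],[33,4],[36,0]]
[[19,1],[27,13],[30,8],[33,4],[36,3],[50,0]]
[[2,6],[19,1],[27,13],[30,8],[33,4],[36,3],[50,0]]
[[2,6],[19,1],[27,13],[30,8],[36,3],[50,0]]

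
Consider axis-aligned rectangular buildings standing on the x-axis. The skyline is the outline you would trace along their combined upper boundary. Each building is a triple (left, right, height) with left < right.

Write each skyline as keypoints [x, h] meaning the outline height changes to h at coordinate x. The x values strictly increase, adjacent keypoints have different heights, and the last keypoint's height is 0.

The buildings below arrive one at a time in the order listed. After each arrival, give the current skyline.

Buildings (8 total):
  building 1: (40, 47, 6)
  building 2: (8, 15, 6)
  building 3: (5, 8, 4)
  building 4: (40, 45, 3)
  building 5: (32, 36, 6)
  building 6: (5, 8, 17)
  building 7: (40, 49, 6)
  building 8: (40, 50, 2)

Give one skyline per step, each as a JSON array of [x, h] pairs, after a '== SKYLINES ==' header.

== SKYLINES ==
[[40,6],[47,0]]
[[8,6],[15,0],[40,6],[47,0]]
[[5,4],[8,6],[15,0],[40,6],[47,0]]
[[5,4],[8,6],[15,0],[40,6],[47,0]]
[[5,4],[8,6],[15,0],[32,6],[36,0],[40,6],[47,0]]
[[5,17],[8,6],[15,0],[32,6],[36,0],[40,6],[47,0]]
[[5,17],[8,6],[15,0],[32,6],[36,0],[40,6],[49,0]]
[[5,17],[8,6],[15,0],[32,6],[36,0],[40,6],[49,2],[50,0]]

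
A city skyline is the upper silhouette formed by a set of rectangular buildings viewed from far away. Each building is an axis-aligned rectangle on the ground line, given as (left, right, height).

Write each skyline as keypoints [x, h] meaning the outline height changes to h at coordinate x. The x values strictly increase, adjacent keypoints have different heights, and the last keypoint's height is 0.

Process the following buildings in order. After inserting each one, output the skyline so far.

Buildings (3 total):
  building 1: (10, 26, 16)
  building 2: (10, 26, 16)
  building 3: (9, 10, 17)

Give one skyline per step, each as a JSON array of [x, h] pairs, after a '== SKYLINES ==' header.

== SKYLINES ==
[[10,16],[26,0]]
[[10,16],[26,0]]
[[9,17],[10,16],[26,0]]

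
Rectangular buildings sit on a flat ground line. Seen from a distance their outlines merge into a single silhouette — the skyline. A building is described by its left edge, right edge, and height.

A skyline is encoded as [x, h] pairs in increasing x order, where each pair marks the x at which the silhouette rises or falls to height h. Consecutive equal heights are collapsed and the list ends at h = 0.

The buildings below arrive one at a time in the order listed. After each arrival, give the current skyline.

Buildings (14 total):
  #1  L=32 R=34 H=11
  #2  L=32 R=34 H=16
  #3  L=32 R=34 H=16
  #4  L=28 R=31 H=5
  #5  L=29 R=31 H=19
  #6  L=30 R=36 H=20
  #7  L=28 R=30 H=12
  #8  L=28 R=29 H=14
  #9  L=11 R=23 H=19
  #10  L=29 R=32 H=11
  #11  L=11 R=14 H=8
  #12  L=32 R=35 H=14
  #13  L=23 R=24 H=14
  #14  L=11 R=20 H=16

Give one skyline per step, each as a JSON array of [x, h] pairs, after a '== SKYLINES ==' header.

== SKYLINES ==
[[32,11],[34,0]]
[[32,16],[34,0]]
[[32,16],[34,0]]
[[28,5],[31,0],[32,16],[34,0]]
[[28,5],[29,19],[31,0],[32,16],[34,0]]
[[28,5],[29,19],[30,20],[36,0]]
[[28,12],[29,19],[30,20],[36,0]]
[[28,14],[29,19],[30,20],[36,0]]
[[11,19],[23,0],[28,14],[29,19],[30,20],[36,0]]
[[11,19],[23,0],[28,14],[29,19],[30,20],[36,0]]
[[11,19],[23,0],[28,14],[29,19],[30,20],[36,0]]
[[11,19],[23,0],[28,14],[29,19],[30,20],[36,0]]
[[11,19],[23,14],[24,0],[28,14],[29,19],[30,20],[36,0]]
[[11,19],[23,14],[24,0],[28,14],[29,19],[30,20],[36,0]]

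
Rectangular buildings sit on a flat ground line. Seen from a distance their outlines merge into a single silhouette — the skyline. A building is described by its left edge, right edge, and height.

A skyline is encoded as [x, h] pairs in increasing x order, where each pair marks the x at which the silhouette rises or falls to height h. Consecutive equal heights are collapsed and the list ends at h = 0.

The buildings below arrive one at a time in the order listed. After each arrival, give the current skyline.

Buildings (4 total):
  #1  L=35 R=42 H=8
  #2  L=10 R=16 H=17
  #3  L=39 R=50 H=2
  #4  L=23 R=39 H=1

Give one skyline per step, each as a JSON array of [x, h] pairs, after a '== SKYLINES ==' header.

== SKYLINES ==
[[35,8],[42,0]]
[[10,17],[16,0],[35,8],[42,0]]
[[10,17],[16,0],[35,8],[42,2],[50,0]]
[[10,17],[16,0],[23,1],[35,8],[42,2],[50,0]]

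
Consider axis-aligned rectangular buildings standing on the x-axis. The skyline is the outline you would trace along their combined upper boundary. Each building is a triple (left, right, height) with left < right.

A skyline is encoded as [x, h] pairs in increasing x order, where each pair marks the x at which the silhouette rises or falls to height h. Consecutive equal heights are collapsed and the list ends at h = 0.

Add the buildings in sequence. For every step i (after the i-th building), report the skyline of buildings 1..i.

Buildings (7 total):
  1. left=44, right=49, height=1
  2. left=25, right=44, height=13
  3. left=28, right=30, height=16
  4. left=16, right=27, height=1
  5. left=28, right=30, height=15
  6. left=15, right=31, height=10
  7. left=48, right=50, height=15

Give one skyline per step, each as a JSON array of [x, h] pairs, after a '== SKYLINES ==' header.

== SKYLINES ==
[[44,1],[49,0]]
[[25,13],[44,1],[49,0]]
[[25,13],[28,16],[30,13],[44,1],[49,0]]
[[16,1],[25,13],[28,16],[30,13],[44,1],[49,0]]
[[16,1],[25,13],[28,16],[30,13],[44,1],[49,0]]
[[15,10],[25,13],[28,16],[30,13],[44,1],[49,0]]
[[15,10],[25,13],[28,16],[30,13],[44,1],[48,15],[50,0]]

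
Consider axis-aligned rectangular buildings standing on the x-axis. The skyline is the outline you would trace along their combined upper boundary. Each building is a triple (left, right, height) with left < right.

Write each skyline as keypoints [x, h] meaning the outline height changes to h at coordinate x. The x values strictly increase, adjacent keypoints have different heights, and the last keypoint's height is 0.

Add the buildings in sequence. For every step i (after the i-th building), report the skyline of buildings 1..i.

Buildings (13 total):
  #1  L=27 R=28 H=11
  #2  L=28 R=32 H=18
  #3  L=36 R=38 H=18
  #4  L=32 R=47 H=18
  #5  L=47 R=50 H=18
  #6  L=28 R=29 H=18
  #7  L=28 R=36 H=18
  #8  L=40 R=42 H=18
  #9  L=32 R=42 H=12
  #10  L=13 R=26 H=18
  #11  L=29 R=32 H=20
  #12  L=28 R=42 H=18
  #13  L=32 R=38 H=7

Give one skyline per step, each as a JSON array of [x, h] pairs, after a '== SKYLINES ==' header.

== SKYLINES ==
[[27,11],[28,0]]
[[27,11],[28,18],[32,0]]
[[27,11],[28,18],[32,0],[36,18],[38,0]]
[[27,11],[28,18],[47,0]]
[[27,11],[28,18],[50,0]]
[[27,11],[28,18],[50,0]]
[[27,11],[28,18],[50,0]]
[[27,11],[28,18],[50,0]]
[[27,11],[28,18],[50,0]]
[[13,18],[26,0],[27,11],[28,18],[50,0]]
[[13,18],[26,0],[27,11],[28,18],[29,20],[32,18],[50,0]]
[[13,18],[26,0],[27,11],[28,18],[29,20],[32,18],[50,0]]
[[13,18],[26,0],[27,11],[28,18],[29,20],[32,18],[50,0]]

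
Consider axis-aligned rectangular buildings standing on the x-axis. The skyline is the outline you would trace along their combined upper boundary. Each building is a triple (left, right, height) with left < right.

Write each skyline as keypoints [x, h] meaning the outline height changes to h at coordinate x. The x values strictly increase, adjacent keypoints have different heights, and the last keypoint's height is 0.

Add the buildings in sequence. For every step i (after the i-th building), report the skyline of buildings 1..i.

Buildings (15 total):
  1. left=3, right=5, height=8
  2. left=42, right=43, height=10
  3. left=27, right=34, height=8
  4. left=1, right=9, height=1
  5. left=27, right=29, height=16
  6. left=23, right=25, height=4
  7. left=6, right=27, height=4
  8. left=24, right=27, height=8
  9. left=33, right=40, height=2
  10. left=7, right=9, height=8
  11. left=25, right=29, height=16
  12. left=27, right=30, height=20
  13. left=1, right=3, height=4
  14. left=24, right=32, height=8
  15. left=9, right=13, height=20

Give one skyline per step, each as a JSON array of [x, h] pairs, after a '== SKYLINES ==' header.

== SKYLINES ==
[[3,8],[5,0]]
[[3,8],[5,0],[42,10],[43,0]]
[[3,8],[5,0],[27,8],[34,0],[42,10],[43,0]]
[[1,1],[3,8],[5,1],[9,0],[27,8],[34,0],[42,10],[43,0]]
[[1,1],[3,8],[5,1],[9,0],[27,16],[29,8],[34,0],[42,10],[43,0]]
[[1,1],[3,8],[5,1],[9,0],[23,4],[25,0],[27,16],[29,8],[34,0],[42,10],[43,0]]
[[1,1],[3,8],[5,1],[6,4],[27,16],[29,8],[34,0],[42,10],[43,0]]
[[1,1],[3,8],[5,1],[6,4],[24,8],[27,16],[29,8],[34,0],[42,10],[43,0]]
[[1,1],[3,8],[5,1],[6,4],[24,8],[27,16],[29,8],[34,2],[40,0],[42,10],[43,0]]
[[1,1],[3,8],[5,1],[6,4],[7,8],[9,4],[24,8],[27,16],[29,8],[34,2],[40,0],[42,10],[43,0]]
[[1,1],[3,8],[5,1],[6,4],[7,8],[9,4],[24,8],[25,16],[29,8],[34,2],[40,0],[42,10],[43,0]]
[[1,1],[3,8],[5,1],[6,4],[7,8],[9,4],[24,8],[25,16],[27,20],[30,8],[34,2],[40,0],[42,10],[43,0]]
[[1,4],[3,8],[5,1],[6,4],[7,8],[9,4],[24,8],[25,16],[27,20],[30,8],[34,2],[40,0],[42,10],[43,0]]
[[1,4],[3,8],[5,1],[6,4],[7,8],[9,4],[24,8],[25,16],[27,20],[30,8],[34,2],[40,0],[42,10],[43,0]]
[[1,4],[3,8],[5,1],[6,4],[7,8],[9,20],[13,4],[24,8],[25,16],[27,20],[30,8],[34,2],[40,0],[42,10],[43,0]]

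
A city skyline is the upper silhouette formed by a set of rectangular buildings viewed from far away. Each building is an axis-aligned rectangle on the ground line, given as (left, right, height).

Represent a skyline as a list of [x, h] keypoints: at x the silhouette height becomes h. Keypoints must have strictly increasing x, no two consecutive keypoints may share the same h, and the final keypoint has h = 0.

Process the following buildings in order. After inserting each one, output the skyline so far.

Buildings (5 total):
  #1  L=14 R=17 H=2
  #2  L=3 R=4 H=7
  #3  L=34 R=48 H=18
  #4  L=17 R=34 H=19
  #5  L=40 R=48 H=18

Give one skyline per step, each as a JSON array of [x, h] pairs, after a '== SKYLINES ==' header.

== SKYLINES ==
[[14,2],[17,0]]
[[3,7],[4,0],[14,2],[17,0]]
[[3,7],[4,0],[14,2],[17,0],[34,18],[48,0]]
[[3,7],[4,0],[14,2],[17,19],[34,18],[48,0]]
[[3,7],[4,0],[14,2],[17,19],[34,18],[48,0]]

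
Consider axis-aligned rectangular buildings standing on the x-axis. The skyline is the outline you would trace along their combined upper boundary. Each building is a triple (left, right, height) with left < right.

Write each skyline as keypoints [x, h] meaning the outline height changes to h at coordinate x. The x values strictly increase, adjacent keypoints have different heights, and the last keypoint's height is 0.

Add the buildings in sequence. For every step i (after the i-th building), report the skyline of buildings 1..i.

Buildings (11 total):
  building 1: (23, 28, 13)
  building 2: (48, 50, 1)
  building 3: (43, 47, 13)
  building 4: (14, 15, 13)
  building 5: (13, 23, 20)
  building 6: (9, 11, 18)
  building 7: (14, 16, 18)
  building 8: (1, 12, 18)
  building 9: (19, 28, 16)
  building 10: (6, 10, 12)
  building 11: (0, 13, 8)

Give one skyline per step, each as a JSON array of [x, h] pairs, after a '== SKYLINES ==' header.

== SKYLINES ==
[[23,13],[28,0]]
[[23,13],[28,0],[48,1],[50,0]]
[[23,13],[28,0],[43,13],[47,0],[48,1],[50,0]]
[[14,13],[15,0],[23,13],[28,0],[43,13],[47,0],[48,1],[50,0]]
[[13,20],[23,13],[28,0],[43,13],[47,0],[48,1],[50,0]]
[[9,18],[11,0],[13,20],[23,13],[28,0],[43,13],[47,0],[48,1],[50,0]]
[[9,18],[11,0],[13,20],[23,13],[28,0],[43,13],[47,0],[48,1],[50,0]]
[[1,18],[12,0],[13,20],[23,13],[28,0],[43,13],[47,0],[48,1],[50,0]]
[[1,18],[12,0],[13,20],[23,16],[28,0],[43,13],[47,0],[48,1],[50,0]]
[[1,18],[12,0],[13,20],[23,16],[28,0],[43,13],[47,0],[48,1],[50,0]]
[[0,8],[1,18],[12,8],[13,20],[23,16],[28,0],[43,13],[47,0],[48,1],[50,0]]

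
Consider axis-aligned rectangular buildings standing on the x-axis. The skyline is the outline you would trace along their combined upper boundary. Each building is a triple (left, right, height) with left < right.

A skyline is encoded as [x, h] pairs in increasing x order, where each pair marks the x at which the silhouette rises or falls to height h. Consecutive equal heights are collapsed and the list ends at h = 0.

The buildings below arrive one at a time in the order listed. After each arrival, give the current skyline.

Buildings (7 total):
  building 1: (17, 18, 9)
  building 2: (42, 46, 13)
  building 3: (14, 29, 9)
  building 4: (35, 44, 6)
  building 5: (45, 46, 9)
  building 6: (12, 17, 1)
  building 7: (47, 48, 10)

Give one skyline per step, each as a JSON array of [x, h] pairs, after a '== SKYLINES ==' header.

== SKYLINES ==
[[17,9],[18,0]]
[[17,9],[18,0],[42,13],[46,0]]
[[14,9],[29,0],[42,13],[46,0]]
[[14,9],[29,0],[35,6],[42,13],[46,0]]
[[14,9],[29,0],[35,6],[42,13],[46,0]]
[[12,1],[14,9],[29,0],[35,6],[42,13],[46,0]]
[[12,1],[14,9],[29,0],[35,6],[42,13],[46,0],[47,10],[48,0]]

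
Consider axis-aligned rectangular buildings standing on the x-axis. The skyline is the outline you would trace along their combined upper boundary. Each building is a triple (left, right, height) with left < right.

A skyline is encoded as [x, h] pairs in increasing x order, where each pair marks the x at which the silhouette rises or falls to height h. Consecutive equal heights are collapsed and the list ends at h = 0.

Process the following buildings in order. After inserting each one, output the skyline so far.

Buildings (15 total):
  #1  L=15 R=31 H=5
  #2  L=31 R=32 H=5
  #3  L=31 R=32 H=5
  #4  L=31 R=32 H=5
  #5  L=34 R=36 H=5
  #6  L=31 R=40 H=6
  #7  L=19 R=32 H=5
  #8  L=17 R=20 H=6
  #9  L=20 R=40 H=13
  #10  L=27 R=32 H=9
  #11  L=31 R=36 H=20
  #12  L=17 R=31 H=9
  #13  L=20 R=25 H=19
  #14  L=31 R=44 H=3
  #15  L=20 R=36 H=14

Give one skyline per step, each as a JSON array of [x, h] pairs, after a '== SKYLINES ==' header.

== SKYLINES ==
[[15,5],[31,0]]
[[15,5],[32,0]]
[[15,5],[32,0]]
[[15,5],[32,0]]
[[15,5],[32,0],[34,5],[36,0]]
[[15,5],[31,6],[40,0]]
[[15,5],[31,6],[40,0]]
[[15,5],[17,6],[20,5],[31,6],[40,0]]
[[15,5],[17,6],[20,13],[40,0]]
[[15,5],[17,6],[20,13],[40,0]]
[[15,5],[17,6],[20,13],[31,20],[36,13],[40,0]]
[[15,5],[17,9],[20,13],[31,20],[36,13],[40,0]]
[[15,5],[17,9],[20,19],[25,13],[31,20],[36,13],[40,0]]
[[15,5],[17,9],[20,19],[25,13],[31,20],[36,13],[40,3],[44,0]]
[[15,5],[17,9],[20,19],[25,14],[31,20],[36,13],[40,3],[44,0]]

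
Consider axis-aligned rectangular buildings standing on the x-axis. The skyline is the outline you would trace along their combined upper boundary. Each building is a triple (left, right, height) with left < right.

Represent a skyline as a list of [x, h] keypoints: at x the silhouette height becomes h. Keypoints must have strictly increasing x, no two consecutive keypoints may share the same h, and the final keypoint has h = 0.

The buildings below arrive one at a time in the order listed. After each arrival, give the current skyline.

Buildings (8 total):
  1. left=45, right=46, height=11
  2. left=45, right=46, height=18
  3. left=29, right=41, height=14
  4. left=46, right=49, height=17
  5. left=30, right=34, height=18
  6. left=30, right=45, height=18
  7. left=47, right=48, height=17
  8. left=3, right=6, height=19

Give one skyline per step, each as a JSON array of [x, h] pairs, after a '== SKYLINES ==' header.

== SKYLINES ==
[[45,11],[46,0]]
[[45,18],[46,0]]
[[29,14],[41,0],[45,18],[46,0]]
[[29,14],[41,0],[45,18],[46,17],[49,0]]
[[29,14],[30,18],[34,14],[41,0],[45,18],[46,17],[49,0]]
[[29,14],[30,18],[46,17],[49,0]]
[[29,14],[30,18],[46,17],[49,0]]
[[3,19],[6,0],[29,14],[30,18],[46,17],[49,0]]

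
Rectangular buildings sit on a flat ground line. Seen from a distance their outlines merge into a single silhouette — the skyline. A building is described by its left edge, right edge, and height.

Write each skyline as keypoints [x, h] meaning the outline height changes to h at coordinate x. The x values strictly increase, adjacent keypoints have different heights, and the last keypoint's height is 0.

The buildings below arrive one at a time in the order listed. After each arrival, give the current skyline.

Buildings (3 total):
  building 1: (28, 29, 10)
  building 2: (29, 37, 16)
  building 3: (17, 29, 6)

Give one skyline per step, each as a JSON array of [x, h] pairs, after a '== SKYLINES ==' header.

== SKYLINES ==
[[28,10],[29,0]]
[[28,10],[29,16],[37,0]]
[[17,6],[28,10],[29,16],[37,0]]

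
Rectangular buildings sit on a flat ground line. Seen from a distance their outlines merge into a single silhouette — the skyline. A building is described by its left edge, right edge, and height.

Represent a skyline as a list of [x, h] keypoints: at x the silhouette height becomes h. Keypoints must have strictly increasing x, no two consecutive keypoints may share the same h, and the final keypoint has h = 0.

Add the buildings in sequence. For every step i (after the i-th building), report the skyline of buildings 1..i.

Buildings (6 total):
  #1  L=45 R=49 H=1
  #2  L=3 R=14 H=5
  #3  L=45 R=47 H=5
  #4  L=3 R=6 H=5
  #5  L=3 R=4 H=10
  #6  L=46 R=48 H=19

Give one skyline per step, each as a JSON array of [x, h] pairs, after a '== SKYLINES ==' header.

== SKYLINES ==
[[45,1],[49,0]]
[[3,5],[14,0],[45,1],[49,0]]
[[3,5],[14,0],[45,5],[47,1],[49,0]]
[[3,5],[14,0],[45,5],[47,1],[49,0]]
[[3,10],[4,5],[14,0],[45,5],[47,1],[49,0]]
[[3,10],[4,5],[14,0],[45,5],[46,19],[48,1],[49,0]]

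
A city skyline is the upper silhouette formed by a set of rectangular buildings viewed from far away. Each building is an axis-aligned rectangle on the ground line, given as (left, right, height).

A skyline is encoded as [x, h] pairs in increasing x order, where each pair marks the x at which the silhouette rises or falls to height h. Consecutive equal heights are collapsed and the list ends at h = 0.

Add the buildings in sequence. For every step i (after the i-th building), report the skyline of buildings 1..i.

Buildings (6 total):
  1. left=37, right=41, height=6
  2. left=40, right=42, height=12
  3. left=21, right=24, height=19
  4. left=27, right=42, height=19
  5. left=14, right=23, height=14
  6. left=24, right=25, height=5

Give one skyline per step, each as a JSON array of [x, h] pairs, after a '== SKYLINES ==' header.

== SKYLINES ==
[[37,6],[41,0]]
[[37,6],[40,12],[42,0]]
[[21,19],[24,0],[37,6],[40,12],[42,0]]
[[21,19],[24,0],[27,19],[42,0]]
[[14,14],[21,19],[24,0],[27,19],[42,0]]
[[14,14],[21,19],[24,5],[25,0],[27,19],[42,0]]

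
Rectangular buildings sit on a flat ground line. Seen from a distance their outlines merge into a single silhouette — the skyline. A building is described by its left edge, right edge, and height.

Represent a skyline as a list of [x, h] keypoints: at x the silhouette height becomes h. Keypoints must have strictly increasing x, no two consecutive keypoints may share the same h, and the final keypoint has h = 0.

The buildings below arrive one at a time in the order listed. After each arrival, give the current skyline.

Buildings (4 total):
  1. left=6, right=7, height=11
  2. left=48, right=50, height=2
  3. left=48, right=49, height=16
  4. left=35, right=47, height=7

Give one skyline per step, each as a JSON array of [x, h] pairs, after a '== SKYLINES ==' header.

== SKYLINES ==
[[6,11],[7,0]]
[[6,11],[7,0],[48,2],[50,0]]
[[6,11],[7,0],[48,16],[49,2],[50,0]]
[[6,11],[7,0],[35,7],[47,0],[48,16],[49,2],[50,0]]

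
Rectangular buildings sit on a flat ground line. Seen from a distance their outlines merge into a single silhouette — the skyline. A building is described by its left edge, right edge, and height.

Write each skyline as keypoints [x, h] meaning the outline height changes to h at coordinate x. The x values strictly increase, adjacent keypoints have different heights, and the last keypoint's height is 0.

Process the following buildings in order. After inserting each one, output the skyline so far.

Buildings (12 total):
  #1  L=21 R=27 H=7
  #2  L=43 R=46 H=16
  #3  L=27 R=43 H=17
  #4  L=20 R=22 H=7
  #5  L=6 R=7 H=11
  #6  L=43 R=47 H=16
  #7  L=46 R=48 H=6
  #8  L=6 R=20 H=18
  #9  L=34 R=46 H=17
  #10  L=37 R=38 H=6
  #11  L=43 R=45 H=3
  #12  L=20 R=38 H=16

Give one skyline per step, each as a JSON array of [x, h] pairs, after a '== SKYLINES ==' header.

== SKYLINES ==
[[21,7],[27,0]]
[[21,7],[27,0],[43,16],[46,0]]
[[21,7],[27,17],[43,16],[46,0]]
[[20,7],[27,17],[43,16],[46,0]]
[[6,11],[7,0],[20,7],[27,17],[43,16],[46,0]]
[[6,11],[7,0],[20,7],[27,17],[43,16],[47,0]]
[[6,11],[7,0],[20,7],[27,17],[43,16],[47,6],[48,0]]
[[6,18],[20,7],[27,17],[43,16],[47,6],[48,0]]
[[6,18],[20,7],[27,17],[46,16],[47,6],[48,0]]
[[6,18],[20,7],[27,17],[46,16],[47,6],[48,0]]
[[6,18],[20,7],[27,17],[46,16],[47,6],[48,0]]
[[6,18],[20,16],[27,17],[46,16],[47,6],[48,0]]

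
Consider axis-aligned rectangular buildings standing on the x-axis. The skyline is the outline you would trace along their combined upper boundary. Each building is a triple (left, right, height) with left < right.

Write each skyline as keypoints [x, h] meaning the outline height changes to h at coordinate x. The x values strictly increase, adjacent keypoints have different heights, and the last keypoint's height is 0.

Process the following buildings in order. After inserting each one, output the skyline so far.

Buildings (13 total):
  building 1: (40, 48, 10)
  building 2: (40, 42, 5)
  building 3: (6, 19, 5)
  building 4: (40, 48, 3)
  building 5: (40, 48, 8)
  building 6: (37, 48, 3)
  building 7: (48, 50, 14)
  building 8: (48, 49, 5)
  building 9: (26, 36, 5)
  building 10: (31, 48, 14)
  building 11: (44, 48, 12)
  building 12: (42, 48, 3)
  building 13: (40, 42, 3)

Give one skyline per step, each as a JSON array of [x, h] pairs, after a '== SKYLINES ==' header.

== SKYLINES ==
[[40,10],[48,0]]
[[40,10],[48,0]]
[[6,5],[19,0],[40,10],[48,0]]
[[6,5],[19,0],[40,10],[48,0]]
[[6,5],[19,0],[40,10],[48,0]]
[[6,5],[19,0],[37,3],[40,10],[48,0]]
[[6,5],[19,0],[37,3],[40,10],[48,14],[50,0]]
[[6,5],[19,0],[37,3],[40,10],[48,14],[50,0]]
[[6,5],[19,0],[26,5],[36,0],[37,3],[40,10],[48,14],[50,0]]
[[6,5],[19,0],[26,5],[31,14],[50,0]]
[[6,5],[19,0],[26,5],[31,14],[50,0]]
[[6,5],[19,0],[26,5],[31,14],[50,0]]
[[6,5],[19,0],[26,5],[31,14],[50,0]]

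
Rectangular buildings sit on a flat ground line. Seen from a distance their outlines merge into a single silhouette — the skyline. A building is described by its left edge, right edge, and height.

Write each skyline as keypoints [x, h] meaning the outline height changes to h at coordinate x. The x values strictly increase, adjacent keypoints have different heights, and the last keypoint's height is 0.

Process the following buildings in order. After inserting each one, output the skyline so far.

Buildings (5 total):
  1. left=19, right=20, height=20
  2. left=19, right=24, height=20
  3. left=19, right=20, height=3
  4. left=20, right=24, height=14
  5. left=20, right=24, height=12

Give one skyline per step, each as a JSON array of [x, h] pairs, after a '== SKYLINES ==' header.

== SKYLINES ==
[[19,20],[20,0]]
[[19,20],[24,0]]
[[19,20],[24,0]]
[[19,20],[24,0]]
[[19,20],[24,0]]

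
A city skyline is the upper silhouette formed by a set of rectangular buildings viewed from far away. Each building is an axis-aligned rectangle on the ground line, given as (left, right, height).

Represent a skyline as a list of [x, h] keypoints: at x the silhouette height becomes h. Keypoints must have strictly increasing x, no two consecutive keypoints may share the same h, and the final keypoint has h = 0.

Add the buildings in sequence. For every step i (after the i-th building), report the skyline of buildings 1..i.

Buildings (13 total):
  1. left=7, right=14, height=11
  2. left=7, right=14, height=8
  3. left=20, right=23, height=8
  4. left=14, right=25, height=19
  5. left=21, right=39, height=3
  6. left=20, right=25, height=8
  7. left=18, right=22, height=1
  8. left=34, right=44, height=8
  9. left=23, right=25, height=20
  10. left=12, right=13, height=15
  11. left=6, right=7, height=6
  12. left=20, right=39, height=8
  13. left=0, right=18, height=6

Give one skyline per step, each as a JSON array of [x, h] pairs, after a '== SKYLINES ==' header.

== SKYLINES ==
[[7,11],[14,0]]
[[7,11],[14,0]]
[[7,11],[14,0],[20,8],[23,0]]
[[7,11],[14,19],[25,0]]
[[7,11],[14,19],[25,3],[39,0]]
[[7,11],[14,19],[25,3],[39,0]]
[[7,11],[14,19],[25,3],[39,0]]
[[7,11],[14,19],[25,3],[34,8],[44,0]]
[[7,11],[14,19],[23,20],[25,3],[34,8],[44,0]]
[[7,11],[12,15],[13,11],[14,19],[23,20],[25,3],[34,8],[44,0]]
[[6,6],[7,11],[12,15],[13,11],[14,19],[23,20],[25,3],[34,8],[44,0]]
[[6,6],[7,11],[12,15],[13,11],[14,19],[23,20],[25,8],[44,0]]
[[0,6],[7,11],[12,15],[13,11],[14,19],[23,20],[25,8],[44,0]]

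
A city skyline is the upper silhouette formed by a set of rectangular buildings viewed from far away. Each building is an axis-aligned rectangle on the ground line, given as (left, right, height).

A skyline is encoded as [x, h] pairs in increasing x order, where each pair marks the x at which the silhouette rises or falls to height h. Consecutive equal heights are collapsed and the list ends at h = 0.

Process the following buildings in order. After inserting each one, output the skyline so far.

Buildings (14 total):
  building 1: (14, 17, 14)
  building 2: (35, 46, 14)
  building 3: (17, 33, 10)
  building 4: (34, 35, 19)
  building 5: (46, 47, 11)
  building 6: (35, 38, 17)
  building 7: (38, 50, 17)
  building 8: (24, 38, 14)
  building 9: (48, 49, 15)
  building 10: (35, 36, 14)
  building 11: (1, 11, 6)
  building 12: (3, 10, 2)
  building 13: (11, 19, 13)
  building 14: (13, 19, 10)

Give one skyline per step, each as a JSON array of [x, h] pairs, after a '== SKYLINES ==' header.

== SKYLINES ==
[[14,14],[17,0]]
[[14,14],[17,0],[35,14],[46,0]]
[[14,14],[17,10],[33,0],[35,14],[46,0]]
[[14,14],[17,10],[33,0],[34,19],[35,14],[46,0]]
[[14,14],[17,10],[33,0],[34,19],[35,14],[46,11],[47,0]]
[[14,14],[17,10],[33,0],[34,19],[35,17],[38,14],[46,11],[47,0]]
[[14,14],[17,10],[33,0],[34,19],[35,17],[50,0]]
[[14,14],[17,10],[24,14],[34,19],[35,17],[50,0]]
[[14,14],[17,10],[24,14],[34,19],[35,17],[50,0]]
[[14,14],[17,10],[24,14],[34,19],[35,17],[50,0]]
[[1,6],[11,0],[14,14],[17,10],[24,14],[34,19],[35,17],[50,0]]
[[1,6],[11,0],[14,14],[17,10],[24,14],[34,19],[35,17],[50,0]]
[[1,6],[11,13],[14,14],[17,13],[19,10],[24,14],[34,19],[35,17],[50,0]]
[[1,6],[11,13],[14,14],[17,13],[19,10],[24,14],[34,19],[35,17],[50,0]]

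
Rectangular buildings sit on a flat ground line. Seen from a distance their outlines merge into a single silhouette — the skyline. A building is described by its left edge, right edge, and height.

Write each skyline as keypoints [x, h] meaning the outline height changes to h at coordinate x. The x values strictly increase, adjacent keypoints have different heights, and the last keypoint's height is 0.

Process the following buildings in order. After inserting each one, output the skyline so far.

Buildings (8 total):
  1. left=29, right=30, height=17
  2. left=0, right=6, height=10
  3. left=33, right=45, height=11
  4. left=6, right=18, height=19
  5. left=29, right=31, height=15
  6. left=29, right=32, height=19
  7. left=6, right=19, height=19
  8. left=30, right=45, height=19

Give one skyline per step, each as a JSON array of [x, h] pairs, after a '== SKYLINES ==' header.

== SKYLINES ==
[[29,17],[30,0]]
[[0,10],[6,0],[29,17],[30,0]]
[[0,10],[6,0],[29,17],[30,0],[33,11],[45,0]]
[[0,10],[6,19],[18,0],[29,17],[30,0],[33,11],[45,0]]
[[0,10],[6,19],[18,0],[29,17],[30,15],[31,0],[33,11],[45,0]]
[[0,10],[6,19],[18,0],[29,19],[32,0],[33,11],[45,0]]
[[0,10],[6,19],[19,0],[29,19],[32,0],[33,11],[45,0]]
[[0,10],[6,19],[19,0],[29,19],[45,0]]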